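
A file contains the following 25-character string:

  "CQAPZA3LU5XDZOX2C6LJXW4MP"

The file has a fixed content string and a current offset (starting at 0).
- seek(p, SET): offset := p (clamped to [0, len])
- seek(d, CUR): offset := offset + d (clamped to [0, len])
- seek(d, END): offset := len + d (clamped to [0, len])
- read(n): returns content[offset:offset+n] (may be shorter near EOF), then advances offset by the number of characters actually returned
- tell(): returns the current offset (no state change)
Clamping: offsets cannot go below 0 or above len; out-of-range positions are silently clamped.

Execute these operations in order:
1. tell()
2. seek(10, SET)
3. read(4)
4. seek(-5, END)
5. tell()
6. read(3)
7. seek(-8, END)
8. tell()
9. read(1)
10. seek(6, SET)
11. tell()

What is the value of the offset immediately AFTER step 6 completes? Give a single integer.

Answer: 23

Derivation:
After 1 (tell()): offset=0
After 2 (seek(10, SET)): offset=10
After 3 (read(4)): returned 'XDZO', offset=14
After 4 (seek(-5, END)): offset=20
After 5 (tell()): offset=20
After 6 (read(3)): returned 'XW4', offset=23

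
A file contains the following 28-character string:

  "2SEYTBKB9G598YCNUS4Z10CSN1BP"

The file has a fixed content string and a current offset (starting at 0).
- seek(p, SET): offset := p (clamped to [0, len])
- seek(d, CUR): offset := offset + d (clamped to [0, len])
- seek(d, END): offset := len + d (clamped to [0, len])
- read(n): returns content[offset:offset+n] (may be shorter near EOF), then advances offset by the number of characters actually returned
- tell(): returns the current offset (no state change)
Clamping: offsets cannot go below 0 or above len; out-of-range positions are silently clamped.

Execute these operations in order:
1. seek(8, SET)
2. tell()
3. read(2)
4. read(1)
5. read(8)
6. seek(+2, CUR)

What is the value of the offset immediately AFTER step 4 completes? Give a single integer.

After 1 (seek(8, SET)): offset=8
After 2 (tell()): offset=8
After 3 (read(2)): returned '9G', offset=10
After 4 (read(1)): returned '5', offset=11

Answer: 11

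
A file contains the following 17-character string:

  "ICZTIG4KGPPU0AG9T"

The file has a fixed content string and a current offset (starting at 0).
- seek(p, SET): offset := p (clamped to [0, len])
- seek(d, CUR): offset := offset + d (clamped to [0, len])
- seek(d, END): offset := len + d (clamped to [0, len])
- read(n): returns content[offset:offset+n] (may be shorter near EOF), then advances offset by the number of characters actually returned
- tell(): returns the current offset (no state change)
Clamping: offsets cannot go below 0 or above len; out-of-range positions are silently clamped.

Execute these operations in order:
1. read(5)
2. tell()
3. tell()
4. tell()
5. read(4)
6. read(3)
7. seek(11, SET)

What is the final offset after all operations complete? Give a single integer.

Answer: 11

Derivation:
After 1 (read(5)): returned 'ICZTI', offset=5
After 2 (tell()): offset=5
After 3 (tell()): offset=5
After 4 (tell()): offset=5
After 5 (read(4)): returned 'G4KG', offset=9
After 6 (read(3)): returned 'PPU', offset=12
After 7 (seek(11, SET)): offset=11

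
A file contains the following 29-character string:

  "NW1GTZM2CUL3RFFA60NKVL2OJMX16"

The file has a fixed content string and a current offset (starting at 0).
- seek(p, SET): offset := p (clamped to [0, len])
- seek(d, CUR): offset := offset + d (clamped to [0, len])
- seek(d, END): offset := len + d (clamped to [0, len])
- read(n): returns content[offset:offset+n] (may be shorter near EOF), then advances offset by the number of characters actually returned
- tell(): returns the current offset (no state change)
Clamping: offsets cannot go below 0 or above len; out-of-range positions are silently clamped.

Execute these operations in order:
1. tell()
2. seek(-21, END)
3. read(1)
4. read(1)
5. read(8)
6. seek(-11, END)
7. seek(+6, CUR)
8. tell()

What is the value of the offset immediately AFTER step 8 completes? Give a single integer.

After 1 (tell()): offset=0
After 2 (seek(-21, END)): offset=8
After 3 (read(1)): returned 'C', offset=9
After 4 (read(1)): returned 'U', offset=10
After 5 (read(8)): returned 'L3RFFA60', offset=18
After 6 (seek(-11, END)): offset=18
After 7 (seek(+6, CUR)): offset=24
After 8 (tell()): offset=24

Answer: 24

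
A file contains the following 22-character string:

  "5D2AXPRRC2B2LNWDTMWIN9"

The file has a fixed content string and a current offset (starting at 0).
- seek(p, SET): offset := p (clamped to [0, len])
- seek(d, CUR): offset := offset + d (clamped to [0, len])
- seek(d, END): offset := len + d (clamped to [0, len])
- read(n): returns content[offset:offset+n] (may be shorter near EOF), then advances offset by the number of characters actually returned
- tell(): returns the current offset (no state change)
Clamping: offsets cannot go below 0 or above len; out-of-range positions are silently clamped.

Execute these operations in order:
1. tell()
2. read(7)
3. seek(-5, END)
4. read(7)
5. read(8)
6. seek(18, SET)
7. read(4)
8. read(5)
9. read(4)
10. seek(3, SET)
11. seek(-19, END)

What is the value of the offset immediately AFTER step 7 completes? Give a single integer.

After 1 (tell()): offset=0
After 2 (read(7)): returned '5D2AXPR', offset=7
After 3 (seek(-5, END)): offset=17
After 4 (read(7)): returned 'MWIN9', offset=22
After 5 (read(8)): returned '', offset=22
After 6 (seek(18, SET)): offset=18
After 7 (read(4)): returned 'WIN9', offset=22

Answer: 22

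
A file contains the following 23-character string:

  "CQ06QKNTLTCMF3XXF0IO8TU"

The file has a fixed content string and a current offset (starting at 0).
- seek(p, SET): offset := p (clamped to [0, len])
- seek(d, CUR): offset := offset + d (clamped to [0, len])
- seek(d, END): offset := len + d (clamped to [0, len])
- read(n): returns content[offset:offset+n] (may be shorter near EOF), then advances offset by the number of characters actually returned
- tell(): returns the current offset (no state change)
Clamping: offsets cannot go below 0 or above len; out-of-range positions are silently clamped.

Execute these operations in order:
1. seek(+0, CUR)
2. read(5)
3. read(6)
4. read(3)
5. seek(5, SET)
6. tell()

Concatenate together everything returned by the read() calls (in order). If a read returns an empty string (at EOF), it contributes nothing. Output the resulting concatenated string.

Answer: CQ06QKNTLTCMF3

Derivation:
After 1 (seek(+0, CUR)): offset=0
After 2 (read(5)): returned 'CQ06Q', offset=5
After 3 (read(6)): returned 'KNTLTC', offset=11
After 4 (read(3)): returned 'MF3', offset=14
After 5 (seek(5, SET)): offset=5
After 6 (tell()): offset=5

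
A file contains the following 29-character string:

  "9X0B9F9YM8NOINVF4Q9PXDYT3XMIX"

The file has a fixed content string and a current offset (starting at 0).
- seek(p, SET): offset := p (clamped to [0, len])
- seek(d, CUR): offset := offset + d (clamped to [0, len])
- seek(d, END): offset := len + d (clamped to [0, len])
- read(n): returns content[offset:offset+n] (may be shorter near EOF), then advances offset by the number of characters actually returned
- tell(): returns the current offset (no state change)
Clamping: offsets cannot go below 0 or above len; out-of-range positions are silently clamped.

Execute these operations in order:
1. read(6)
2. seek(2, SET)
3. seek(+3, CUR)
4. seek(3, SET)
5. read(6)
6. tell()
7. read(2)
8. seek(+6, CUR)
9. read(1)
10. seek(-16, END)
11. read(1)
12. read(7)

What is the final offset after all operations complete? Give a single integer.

After 1 (read(6)): returned '9X0B9F', offset=6
After 2 (seek(2, SET)): offset=2
After 3 (seek(+3, CUR)): offset=5
After 4 (seek(3, SET)): offset=3
After 5 (read(6)): returned 'B9F9YM', offset=9
After 6 (tell()): offset=9
After 7 (read(2)): returned '8N', offset=11
After 8 (seek(+6, CUR)): offset=17
After 9 (read(1)): returned 'Q', offset=18
After 10 (seek(-16, END)): offset=13
After 11 (read(1)): returned 'N', offset=14
After 12 (read(7)): returned 'VF4Q9PX', offset=21

Answer: 21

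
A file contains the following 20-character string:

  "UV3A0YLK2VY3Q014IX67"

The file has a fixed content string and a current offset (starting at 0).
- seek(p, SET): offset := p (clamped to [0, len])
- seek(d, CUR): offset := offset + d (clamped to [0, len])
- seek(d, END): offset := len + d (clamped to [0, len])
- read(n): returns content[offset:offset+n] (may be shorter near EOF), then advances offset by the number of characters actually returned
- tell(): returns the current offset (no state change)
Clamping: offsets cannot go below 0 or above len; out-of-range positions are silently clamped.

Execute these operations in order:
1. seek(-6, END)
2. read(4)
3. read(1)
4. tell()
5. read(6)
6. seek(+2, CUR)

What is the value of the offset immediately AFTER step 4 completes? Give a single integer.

After 1 (seek(-6, END)): offset=14
After 2 (read(4)): returned '14IX', offset=18
After 3 (read(1)): returned '6', offset=19
After 4 (tell()): offset=19

Answer: 19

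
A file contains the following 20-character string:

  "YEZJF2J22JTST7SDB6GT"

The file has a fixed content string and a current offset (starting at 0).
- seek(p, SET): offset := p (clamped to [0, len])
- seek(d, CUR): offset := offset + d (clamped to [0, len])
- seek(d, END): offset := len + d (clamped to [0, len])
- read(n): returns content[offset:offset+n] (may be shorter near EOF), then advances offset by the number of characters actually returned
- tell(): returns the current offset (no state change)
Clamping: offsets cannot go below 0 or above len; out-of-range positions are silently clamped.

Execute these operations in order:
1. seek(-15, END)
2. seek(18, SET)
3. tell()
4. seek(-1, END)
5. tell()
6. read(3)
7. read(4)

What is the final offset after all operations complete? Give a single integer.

After 1 (seek(-15, END)): offset=5
After 2 (seek(18, SET)): offset=18
After 3 (tell()): offset=18
After 4 (seek(-1, END)): offset=19
After 5 (tell()): offset=19
After 6 (read(3)): returned 'T', offset=20
After 7 (read(4)): returned '', offset=20

Answer: 20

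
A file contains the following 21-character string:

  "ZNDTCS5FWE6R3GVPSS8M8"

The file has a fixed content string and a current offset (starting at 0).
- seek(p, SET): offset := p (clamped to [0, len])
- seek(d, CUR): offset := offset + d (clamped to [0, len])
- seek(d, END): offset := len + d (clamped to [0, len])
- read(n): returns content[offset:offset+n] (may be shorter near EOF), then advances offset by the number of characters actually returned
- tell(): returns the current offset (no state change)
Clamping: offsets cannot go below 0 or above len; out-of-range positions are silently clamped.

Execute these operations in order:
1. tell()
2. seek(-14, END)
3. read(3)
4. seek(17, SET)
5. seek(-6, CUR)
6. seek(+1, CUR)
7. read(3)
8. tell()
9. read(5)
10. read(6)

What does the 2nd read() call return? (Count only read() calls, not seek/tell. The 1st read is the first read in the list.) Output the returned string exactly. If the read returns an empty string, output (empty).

Answer: 3GV

Derivation:
After 1 (tell()): offset=0
After 2 (seek(-14, END)): offset=7
After 3 (read(3)): returned 'FWE', offset=10
After 4 (seek(17, SET)): offset=17
After 5 (seek(-6, CUR)): offset=11
After 6 (seek(+1, CUR)): offset=12
After 7 (read(3)): returned '3GV', offset=15
After 8 (tell()): offset=15
After 9 (read(5)): returned 'PSS8M', offset=20
After 10 (read(6)): returned '8', offset=21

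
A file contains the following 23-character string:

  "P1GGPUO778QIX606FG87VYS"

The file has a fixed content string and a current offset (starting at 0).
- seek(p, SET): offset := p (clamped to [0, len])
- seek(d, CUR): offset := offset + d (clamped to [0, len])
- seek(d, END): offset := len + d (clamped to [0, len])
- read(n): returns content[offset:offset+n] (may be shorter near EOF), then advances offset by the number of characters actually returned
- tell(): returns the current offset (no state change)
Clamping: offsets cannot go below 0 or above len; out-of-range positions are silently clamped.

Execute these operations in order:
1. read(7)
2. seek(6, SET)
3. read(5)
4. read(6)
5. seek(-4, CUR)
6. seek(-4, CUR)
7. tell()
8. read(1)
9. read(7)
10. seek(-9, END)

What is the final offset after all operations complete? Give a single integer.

After 1 (read(7)): returned 'P1GGPUO', offset=7
After 2 (seek(6, SET)): offset=6
After 3 (read(5)): returned 'O778Q', offset=11
After 4 (read(6)): returned 'IX606F', offset=17
After 5 (seek(-4, CUR)): offset=13
After 6 (seek(-4, CUR)): offset=9
After 7 (tell()): offset=9
After 8 (read(1)): returned '8', offset=10
After 9 (read(7)): returned 'QIX606F', offset=17
After 10 (seek(-9, END)): offset=14

Answer: 14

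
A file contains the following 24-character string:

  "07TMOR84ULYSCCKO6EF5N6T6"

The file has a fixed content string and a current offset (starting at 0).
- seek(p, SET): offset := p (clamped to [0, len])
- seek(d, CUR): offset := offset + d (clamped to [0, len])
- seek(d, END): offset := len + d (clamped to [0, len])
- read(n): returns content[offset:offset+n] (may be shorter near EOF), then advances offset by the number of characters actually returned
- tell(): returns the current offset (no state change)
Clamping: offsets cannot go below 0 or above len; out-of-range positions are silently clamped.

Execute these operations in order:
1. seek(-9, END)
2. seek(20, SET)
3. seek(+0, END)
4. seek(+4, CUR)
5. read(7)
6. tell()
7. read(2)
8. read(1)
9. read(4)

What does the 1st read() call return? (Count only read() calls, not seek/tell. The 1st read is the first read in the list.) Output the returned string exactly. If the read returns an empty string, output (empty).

Answer: (empty)

Derivation:
After 1 (seek(-9, END)): offset=15
After 2 (seek(20, SET)): offset=20
After 3 (seek(+0, END)): offset=24
After 4 (seek(+4, CUR)): offset=24
After 5 (read(7)): returned '', offset=24
After 6 (tell()): offset=24
After 7 (read(2)): returned '', offset=24
After 8 (read(1)): returned '', offset=24
After 9 (read(4)): returned '', offset=24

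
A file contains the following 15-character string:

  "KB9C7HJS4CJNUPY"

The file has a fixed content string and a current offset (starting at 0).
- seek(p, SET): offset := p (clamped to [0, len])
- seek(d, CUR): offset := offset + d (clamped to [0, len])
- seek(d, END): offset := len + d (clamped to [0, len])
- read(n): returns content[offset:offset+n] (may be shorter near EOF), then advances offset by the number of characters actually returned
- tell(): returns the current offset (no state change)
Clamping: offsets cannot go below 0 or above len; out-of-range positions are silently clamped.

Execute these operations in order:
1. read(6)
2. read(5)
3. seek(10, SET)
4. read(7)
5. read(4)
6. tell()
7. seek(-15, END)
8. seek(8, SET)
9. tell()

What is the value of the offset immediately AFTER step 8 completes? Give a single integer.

Answer: 8

Derivation:
After 1 (read(6)): returned 'KB9C7H', offset=6
After 2 (read(5)): returned 'JS4CJ', offset=11
After 3 (seek(10, SET)): offset=10
After 4 (read(7)): returned 'JNUPY', offset=15
After 5 (read(4)): returned '', offset=15
After 6 (tell()): offset=15
After 7 (seek(-15, END)): offset=0
After 8 (seek(8, SET)): offset=8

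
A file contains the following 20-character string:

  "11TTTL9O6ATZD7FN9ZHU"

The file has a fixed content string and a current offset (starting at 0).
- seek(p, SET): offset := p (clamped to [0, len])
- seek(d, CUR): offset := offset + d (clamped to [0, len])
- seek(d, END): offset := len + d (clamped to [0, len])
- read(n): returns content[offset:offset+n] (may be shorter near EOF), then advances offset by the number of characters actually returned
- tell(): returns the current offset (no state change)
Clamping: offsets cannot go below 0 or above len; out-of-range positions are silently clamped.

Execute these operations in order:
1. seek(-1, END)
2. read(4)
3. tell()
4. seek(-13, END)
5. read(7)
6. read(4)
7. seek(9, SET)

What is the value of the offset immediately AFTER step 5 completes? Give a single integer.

After 1 (seek(-1, END)): offset=19
After 2 (read(4)): returned 'U', offset=20
After 3 (tell()): offset=20
After 4 (seek(-13, END)): offset=7
After 5 (read(7)): returned 'O6ATZD7', offset=14

Answer: 14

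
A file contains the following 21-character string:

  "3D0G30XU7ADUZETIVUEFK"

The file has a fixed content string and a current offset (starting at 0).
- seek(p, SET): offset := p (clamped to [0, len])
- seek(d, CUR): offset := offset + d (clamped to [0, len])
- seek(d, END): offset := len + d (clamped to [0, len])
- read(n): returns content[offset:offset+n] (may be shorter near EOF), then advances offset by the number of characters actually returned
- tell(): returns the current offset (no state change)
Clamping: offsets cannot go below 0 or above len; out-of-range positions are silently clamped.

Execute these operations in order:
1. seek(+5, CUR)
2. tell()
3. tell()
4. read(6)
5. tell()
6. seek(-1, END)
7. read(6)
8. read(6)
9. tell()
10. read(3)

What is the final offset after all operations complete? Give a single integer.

Answer: 21

Derivation:
After 1 (seek(+5, CUR)): offset=5
After 2 (tell()): offset=5
After 3 (tell()): offset=5
After 4 (read(6)): returned '0XU7AD', offset=11
After 5 (tell()): offset=11
After 6 (seek(-1, END)): offset=20
After 7 (read(6)): returned 'K', offset=21
After 8 (read(6)): returned '', offset=21
After 9 (tell()): offset=21
After 10 (read(3)): returned '', offset=21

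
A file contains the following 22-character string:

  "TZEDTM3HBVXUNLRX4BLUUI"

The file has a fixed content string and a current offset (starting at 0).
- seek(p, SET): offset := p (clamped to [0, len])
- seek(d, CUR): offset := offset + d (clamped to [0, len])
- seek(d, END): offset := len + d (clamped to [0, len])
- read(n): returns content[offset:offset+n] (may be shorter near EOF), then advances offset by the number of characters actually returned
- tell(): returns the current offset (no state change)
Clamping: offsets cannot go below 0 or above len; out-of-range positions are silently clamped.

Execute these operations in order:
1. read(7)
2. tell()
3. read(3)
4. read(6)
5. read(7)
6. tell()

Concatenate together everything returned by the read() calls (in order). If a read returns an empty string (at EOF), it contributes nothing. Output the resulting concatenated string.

Answer: TZEDTM3HBVXUNLRX4BLUUI

Derivation:
After 1 (read(7)): returned 'TZEDTM3', offset=7
After 2 (tell()): offset=7
After 3 (read(3)): returned 'HBV', offset=10
After 4 (read(6)): returned 'XUNLRX', offset=16
After 5 (read(7)): returned '4BLUUI', offset=22
After 6 (tell()): offset=22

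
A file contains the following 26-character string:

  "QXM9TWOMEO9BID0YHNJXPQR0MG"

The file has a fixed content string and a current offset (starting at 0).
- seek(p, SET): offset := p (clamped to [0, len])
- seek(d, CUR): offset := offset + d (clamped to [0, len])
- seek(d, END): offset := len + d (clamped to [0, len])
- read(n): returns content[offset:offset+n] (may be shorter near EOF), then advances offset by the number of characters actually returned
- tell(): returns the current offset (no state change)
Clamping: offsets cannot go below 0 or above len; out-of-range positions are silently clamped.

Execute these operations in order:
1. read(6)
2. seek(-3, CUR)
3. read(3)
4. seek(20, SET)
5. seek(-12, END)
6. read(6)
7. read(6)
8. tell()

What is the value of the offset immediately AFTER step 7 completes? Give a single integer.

Answer: 26

Derivation:
After 1 (read(6)): returned 'QXM9TW', offset=6
After 2 (seek(-3, CUR)): offset=3
After 3 (read(3)): returned '9TW', offset=6
After 4 (seek(20, SET)): offset=20
After 5 (seek(-12, END)): offset=14
After 6 (read(6)): returned '0YHNJX', offset=20
After 7 (read(6)): returned 'PQR0MG', offset=26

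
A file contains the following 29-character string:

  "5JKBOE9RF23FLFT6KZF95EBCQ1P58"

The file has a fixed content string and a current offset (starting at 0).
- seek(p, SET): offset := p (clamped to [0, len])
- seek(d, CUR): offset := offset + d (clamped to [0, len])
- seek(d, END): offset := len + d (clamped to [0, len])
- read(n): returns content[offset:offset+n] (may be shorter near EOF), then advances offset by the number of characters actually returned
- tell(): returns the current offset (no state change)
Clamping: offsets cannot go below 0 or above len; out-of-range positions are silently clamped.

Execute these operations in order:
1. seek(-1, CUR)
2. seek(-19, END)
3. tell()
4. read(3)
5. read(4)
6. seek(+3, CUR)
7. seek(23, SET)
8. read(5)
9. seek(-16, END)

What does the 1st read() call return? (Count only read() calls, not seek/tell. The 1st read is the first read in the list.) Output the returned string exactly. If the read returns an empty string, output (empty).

After 1 (seek(-1, CUR)): offset=0
After 2 (seek(-19, END)): offset=10
After 3 (tell()): offset=10
After 4 (read(3)): returned '3FL', offset=13
After 5 (read(4)): returned 'FT6K', offset=17
After 6 (seek(+3, CUR)): offset=20
After 7 (seek(23, SET)): offset=23
After 8 (read(5)): returned 'CQ1P5', offset=28
After 9 (seek(-16, END)): offset=13

Answer: 3FL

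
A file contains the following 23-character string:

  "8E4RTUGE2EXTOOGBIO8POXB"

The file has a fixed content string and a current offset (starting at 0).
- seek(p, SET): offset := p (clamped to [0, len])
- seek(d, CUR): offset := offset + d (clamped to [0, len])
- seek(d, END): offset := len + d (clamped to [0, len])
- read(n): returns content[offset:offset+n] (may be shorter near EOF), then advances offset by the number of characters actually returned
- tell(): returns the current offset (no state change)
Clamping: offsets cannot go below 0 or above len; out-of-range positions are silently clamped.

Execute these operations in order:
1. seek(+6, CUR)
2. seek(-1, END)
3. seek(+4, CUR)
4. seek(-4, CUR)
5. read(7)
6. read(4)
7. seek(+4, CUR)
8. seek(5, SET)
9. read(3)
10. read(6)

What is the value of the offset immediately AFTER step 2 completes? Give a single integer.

Answer: 22

Derivation:
After 1 (seek(+6, CUR)): offset=6
After 2 (seek(-1, END)): offset=22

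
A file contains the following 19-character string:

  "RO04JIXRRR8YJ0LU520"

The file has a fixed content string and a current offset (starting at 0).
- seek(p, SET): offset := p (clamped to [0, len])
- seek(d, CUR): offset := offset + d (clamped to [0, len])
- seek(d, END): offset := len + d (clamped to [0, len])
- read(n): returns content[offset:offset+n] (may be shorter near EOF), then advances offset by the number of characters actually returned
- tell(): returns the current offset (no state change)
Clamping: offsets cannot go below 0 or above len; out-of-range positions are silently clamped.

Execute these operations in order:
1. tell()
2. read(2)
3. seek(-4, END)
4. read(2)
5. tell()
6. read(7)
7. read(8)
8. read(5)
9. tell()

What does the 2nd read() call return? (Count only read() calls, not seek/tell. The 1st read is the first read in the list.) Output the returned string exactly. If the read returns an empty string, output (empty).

Answer: U5

Derivation:
After 1 (tell()): offset=0
After 2 (read(2)): returned 'RO', offset=2
After 3 (seek(-4, END)): offset=15
After 4 (read(2)): returned 'U5', offset=17
After 5 (tell()): offset=17
After 6 (read(7)): returned '20', offset=19
After 7 (read(8)): returned '', offset=19
After 8 (read(5)): returned '', offset=19
After 9 (tell()): offset=19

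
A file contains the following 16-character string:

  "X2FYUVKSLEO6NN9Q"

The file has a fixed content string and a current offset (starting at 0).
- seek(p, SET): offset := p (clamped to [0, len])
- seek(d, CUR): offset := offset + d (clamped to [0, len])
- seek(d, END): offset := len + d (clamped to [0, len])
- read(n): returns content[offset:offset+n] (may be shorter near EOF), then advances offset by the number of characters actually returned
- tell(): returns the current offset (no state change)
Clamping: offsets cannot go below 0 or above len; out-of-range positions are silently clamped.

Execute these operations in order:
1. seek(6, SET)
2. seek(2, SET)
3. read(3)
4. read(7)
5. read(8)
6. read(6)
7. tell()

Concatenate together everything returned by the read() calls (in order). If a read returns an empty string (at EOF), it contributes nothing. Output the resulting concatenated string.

Answer: FYUVKSLEO6NN9Q

Derivation:
After 1 (seek(6, SET)): offset=6
After 2 (seek(2, SET)): offset=2
After 3 (read(3)): returned 'FYU', offset=5
After 4 (read(7)): returned 'VKSLEO6', offset=12
After 5 (read(8)): returned 'NN9Q', offset=16
After 6 (read(6)): returned '', offset=16
After 7 (tell()): offset=16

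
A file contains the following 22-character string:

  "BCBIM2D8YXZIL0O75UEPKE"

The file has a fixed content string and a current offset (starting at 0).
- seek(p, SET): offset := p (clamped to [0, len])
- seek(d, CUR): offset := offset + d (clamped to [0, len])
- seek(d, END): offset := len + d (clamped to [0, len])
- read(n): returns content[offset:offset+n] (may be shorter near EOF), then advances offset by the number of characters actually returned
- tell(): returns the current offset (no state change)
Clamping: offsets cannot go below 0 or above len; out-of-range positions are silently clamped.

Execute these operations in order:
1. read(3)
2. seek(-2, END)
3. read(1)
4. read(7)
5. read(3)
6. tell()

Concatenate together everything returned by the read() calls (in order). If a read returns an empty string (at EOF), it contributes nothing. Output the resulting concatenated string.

After 1 (read(3)): returned 'BCB', offset=3
After 2 (seek(-2, END)): offset=20
After 3 (read(1)): returned 'K', offset=21
After 4 (read(7)): returned 'E', offset=22
After 5 (read(3)): returned '', offset=22
After 6 (tell()): offset=22

Answer: BCBKE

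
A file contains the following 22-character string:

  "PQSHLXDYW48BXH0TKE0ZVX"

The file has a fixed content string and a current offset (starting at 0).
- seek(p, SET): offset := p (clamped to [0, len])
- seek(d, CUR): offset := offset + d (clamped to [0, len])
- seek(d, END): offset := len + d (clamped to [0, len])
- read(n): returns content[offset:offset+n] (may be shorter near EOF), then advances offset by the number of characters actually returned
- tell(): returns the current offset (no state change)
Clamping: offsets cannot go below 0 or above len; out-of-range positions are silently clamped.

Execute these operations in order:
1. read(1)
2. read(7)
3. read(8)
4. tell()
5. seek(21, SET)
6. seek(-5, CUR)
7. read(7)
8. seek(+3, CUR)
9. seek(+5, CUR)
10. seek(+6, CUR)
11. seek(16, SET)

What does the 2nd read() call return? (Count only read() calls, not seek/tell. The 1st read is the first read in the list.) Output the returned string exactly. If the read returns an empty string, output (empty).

Answer: QSHLXDY

Derivation:
After 1 (read(1)): returned 'P', offset=1
After 2 (read(7)): returned 'QSHLXDY', offset=8
After 3 (read(8)): returned 'W48BXH0T', offset=16
After 4 (tell()): offset=16
After 5 (seek(21, SET)): offset=21
After 6 (seek(-5, CUR)): offset=16
After 7 (read(7)): returned 'KE0ZVX', offset=22
After 8 (seek(+3, CUR)): offset=22
After 9 (seek(+5, CUR)): offset=22
After 10 (seek(+6, CUR)): offset=22
After 11 (seek(16, SET)): offset=16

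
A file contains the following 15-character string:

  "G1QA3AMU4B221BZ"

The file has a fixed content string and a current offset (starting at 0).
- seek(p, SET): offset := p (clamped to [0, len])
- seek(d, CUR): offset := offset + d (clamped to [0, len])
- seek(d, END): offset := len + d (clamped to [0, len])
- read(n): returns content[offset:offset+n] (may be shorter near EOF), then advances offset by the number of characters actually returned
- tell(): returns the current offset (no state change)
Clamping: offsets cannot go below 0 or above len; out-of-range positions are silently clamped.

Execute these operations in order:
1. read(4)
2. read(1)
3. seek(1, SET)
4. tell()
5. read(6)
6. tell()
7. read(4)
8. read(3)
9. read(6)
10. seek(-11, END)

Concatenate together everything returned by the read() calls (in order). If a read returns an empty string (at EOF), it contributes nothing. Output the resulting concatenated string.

Answer: G1QA31QA3AMU4B221BZ

Derivation:
After 1 (read(4)): returned 'G1QA', offset=4
After 2 (read(1)): returned '3', offset=5
After 3 (seek(1, SET)): offset=1
After 4 (tell()): offset=1
After 5 (read(6)): returned '1QA3AM', offset=7
After 6 (tell()): offset=7
After 7 (read(4)): returned 'U4B2', offset=11
After 8 (read(3)): returned '21B', offset=14
After 9 (read(6)): returned 'Z', offset=15
After 10 (seek(-11, END)): offset=4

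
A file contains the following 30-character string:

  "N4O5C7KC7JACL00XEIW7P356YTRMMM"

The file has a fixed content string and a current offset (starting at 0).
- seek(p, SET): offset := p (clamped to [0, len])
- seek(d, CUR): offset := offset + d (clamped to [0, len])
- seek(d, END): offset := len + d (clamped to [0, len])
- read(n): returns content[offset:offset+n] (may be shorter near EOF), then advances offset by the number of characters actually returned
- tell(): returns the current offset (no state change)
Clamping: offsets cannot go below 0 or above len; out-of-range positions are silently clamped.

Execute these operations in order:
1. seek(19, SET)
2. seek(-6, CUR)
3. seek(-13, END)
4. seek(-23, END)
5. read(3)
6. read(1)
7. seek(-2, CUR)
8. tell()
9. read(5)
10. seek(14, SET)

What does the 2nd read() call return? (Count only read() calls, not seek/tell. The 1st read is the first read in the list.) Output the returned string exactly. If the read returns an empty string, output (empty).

Answer: A

Derivation:
After 1 (seek(19, SET)): offset=19
After 2 (seek(-6, CUR)): offset=13
After 3 (seek(-13, END)): offset=17
After 4 (seek(-23, END)): offset=7
After 5 (read(3)): returned 'C7J', offset=10
After 6 (read(1)): returned 'A', offset=11
After 7 (seek(-2, CUR)): offset=9
After 8 (tell()): offset=9
After 9 (read(5)): returned 'JACL0', offset=14
After 10 (seek(14, SET)): offset=14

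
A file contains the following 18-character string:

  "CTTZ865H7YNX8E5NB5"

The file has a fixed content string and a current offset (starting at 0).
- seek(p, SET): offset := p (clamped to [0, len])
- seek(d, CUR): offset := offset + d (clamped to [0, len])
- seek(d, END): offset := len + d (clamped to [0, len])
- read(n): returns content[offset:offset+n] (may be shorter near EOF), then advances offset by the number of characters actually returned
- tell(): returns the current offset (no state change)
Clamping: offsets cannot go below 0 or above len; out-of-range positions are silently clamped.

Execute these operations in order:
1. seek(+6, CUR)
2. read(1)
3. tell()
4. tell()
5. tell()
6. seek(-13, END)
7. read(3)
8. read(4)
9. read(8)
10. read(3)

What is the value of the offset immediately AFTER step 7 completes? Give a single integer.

After 1 (seek(+6, CUR)): offset=6
After 2 (read(1)): returned '5', offset=7
After 3 (tell()): offset=7
After 4 (tell()): offset=7
After 5 (tell()): offset=7
After 6 (seek(-13, END)): offset=5
After 7 (read(3)): returned '65H', offset=8

Answer: 8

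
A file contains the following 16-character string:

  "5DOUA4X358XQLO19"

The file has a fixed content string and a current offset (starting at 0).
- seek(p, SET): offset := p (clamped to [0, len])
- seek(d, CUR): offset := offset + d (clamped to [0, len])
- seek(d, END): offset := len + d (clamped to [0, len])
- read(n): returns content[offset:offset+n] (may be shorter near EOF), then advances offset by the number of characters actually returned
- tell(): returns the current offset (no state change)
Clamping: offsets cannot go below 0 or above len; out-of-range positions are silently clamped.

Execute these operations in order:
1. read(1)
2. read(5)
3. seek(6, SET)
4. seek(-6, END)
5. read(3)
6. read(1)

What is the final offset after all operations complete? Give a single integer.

Answer: 14

Derivation:
After 1 (read(1)): returned '5', offset=1
After 2 (read(5)): returned 'DOUA4', offset=6
After 3 (seek(6, SET)): offset=6
After 4 (seek(-6, END)): offset=10
After 5 (read(3)): returned 'XQL', offset=13
After 6 (read(1)): returned 'O', offset=14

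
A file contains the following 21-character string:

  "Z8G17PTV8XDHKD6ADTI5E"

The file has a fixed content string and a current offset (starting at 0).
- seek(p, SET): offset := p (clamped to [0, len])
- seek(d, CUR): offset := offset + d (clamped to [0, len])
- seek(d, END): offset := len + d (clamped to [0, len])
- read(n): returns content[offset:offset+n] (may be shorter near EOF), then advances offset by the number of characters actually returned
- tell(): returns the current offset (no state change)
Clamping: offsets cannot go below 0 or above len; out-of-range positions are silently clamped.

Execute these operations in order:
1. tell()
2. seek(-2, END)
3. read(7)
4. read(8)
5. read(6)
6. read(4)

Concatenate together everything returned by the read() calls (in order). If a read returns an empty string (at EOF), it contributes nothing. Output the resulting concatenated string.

After 1 (tell()): offset=0
After 2 (seek(-2, END)): offset=19
After 3 (read(7)): returned '5E', offset=21
After 4 (read(8)): returned '', offset=21
After 5 (read(6)): returned '', offset=21
After 6 (read(4)): returned '', offset=21

Answer: 5E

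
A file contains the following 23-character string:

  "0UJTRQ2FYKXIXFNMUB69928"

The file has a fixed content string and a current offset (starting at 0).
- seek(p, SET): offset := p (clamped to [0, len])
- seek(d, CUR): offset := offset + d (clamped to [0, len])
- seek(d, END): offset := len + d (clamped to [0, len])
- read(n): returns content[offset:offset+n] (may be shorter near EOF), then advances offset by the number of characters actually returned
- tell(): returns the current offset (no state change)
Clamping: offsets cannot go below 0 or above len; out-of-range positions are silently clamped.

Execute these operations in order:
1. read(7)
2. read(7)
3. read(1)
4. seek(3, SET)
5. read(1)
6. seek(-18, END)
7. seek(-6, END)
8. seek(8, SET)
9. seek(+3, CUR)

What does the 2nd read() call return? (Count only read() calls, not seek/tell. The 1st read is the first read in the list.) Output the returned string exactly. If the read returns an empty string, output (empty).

After 1 (read(7)): returned '0UJTRQ2', offset=7
After 2 (read(7)): returned 'FYKXIXF', offset=14
After 3 (read(1)): returned 'N', offset=15
After 4 (seek(3, SET)): offset=3
After 5 (read(1)): returned 'T', offset=4
After 6 (seek(-18, END)): offset=5
After 7 (seek(-6, END)): offset=17
After 8 (seek(8, SET)): offset=8
After 9 (seek(+3, CUR)): offset=11

Answer: FYKXIXF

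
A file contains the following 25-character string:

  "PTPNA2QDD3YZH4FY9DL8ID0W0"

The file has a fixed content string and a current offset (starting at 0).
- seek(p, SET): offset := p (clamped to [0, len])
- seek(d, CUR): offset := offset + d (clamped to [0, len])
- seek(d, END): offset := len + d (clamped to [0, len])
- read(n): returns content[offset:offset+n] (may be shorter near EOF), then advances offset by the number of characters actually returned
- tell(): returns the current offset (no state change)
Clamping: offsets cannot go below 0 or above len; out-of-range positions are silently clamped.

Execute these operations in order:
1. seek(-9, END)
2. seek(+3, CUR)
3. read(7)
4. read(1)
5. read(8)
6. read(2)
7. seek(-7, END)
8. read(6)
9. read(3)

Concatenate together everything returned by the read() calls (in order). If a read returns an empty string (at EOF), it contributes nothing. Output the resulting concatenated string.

Answer: 8ID0W0L8ID0W0

Derivation:
After 1 (seek(-9, END)): offset=16
After 2 (seek(+3, CUR)): offset=19
After 3 (read(7)): returned '8ID0W0', offset=25
After 4 (read(1)): returned '', offset=25
After 5 (read(8)): returned '', offset=25
After 6 (read(2)): returned '', offset=25
After 7 (seek(-7, END)): offset=18
After 8 (read(6)): returned 'L8ID0W', offset=24
After 9 (read(3)): returned '0', offset=25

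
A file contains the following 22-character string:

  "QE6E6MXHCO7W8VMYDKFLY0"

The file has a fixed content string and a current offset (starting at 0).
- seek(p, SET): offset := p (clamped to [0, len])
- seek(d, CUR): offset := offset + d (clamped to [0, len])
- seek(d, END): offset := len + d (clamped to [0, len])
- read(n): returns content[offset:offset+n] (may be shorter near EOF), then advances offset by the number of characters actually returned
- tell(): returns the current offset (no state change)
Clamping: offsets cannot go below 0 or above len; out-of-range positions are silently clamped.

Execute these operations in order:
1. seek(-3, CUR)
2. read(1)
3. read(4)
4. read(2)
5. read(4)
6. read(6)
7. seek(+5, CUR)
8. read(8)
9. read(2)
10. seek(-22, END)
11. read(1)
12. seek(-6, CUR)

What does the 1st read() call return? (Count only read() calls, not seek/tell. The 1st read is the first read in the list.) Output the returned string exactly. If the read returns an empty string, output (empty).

Answer: Q

Derivation:
After 1 (seek(-3, CUR)): offset=0
After 2 (read(1)): returned 'Q', offset=1
After 3 (read(4)): returned 'E6E6', offset=5
After 4 (read(2)): returned 'MX', offset=7
After 5 (read(4)): returned 'HCO7', offset=11
After 6 (read(6)): returned 'W8VMYD', offset=17
After 7 (seek(+5, CUR)): offset=22
After 8 (read(8)): returned '', offset=22
After 9 (read(2)): returned '', offset=22
After 10 (seek(-22, END)): offset=0
After 11 (read(1)): returned 'Q', offset=1
After 12 (seek(-6, CUR)): offset=0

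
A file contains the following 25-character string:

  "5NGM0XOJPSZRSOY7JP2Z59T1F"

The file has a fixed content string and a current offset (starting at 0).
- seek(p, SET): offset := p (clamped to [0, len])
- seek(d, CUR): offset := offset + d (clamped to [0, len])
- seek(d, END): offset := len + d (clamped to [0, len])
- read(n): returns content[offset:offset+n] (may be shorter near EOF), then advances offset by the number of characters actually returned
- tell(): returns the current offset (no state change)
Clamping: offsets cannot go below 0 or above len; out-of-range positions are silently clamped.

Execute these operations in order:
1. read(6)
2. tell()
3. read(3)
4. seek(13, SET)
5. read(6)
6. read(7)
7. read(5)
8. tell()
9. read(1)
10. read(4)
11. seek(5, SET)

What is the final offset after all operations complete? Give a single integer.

After 1 (read(6)): returned '5NGM0X', offset=6
After 2 (tell()): offset=6
After 3 (read(3)): returned 'OJP', offset=9
After 4 (seek(13, SET)): offset=13
After 5 (read(6)): returned 'OY7JP2', offset=19
After 6 (read(7)): returned 'Z59T1F', offset=25
After 7 (read(5)): returned '', offset=25
After 8 (tell()): offset=25
After 9 (read(1)): returned '', offset=25
After 10 (read(4)): returned '', offset=25
After 11 (seek(5, SET)): offset=5

Answer: 5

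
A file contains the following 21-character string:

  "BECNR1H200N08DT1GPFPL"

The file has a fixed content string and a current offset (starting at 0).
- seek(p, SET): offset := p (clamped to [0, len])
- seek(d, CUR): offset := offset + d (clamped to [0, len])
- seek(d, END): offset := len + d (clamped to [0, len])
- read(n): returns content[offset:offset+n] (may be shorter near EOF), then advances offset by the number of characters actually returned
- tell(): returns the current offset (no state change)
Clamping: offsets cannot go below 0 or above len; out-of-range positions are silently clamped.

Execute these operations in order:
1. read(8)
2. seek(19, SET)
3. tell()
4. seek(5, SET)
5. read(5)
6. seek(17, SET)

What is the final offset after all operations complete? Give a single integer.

Answer: 17

Derivation:
After 1 (read(8)): returned 'BECNR1H2', offset=8
After 2 (seek(19, SET)): offset=19
After 3 (tell()): offset=19
After 4 (seek(5, SET)): offset=5
After 5 (read(5)): returned '1H200', offset=10
After 6 (seek(17, SET)): offset=17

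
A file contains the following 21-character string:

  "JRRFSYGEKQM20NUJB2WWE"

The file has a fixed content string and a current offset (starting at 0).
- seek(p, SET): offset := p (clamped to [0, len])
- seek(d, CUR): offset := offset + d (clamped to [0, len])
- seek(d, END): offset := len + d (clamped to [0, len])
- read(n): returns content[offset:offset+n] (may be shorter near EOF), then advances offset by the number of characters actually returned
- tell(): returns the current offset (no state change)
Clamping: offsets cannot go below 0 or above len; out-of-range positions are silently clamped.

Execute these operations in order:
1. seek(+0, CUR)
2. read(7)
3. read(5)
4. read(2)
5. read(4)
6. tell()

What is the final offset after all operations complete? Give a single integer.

After 1 (seek(+0, CUR)): offset=0
After 2 (read(7)): returned 'JRRFSYG', offset=7
After 3 (read(5)): returned 'EKQM2', offset=12
After 4 (read(2)): returned '0N', offset=14
After 5 (read(4)): returned 'UJB2', offset=18
After 6 (tell()): offset=18

Answer: 18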